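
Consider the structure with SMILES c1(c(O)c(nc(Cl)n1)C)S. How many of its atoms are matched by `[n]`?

2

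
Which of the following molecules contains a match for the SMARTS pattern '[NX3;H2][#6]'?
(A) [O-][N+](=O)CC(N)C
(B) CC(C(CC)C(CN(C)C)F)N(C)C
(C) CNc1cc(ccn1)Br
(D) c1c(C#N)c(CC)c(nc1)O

[NX3;H2][#6] describes a trivalent nitrogen with two H attached to carbon (a primary amine).
(A) contains a primary amino group (-NH2), which satisfies every atom and bond constraint.
(B) has a dimethylamino group (-N(CH3)2) but the nitrogen has H0, not H2.
(C) has an N-methylamino group (-NHCH3) but the nitrogen bears two carbons and only one H (H1), not H2.
(D) has a nitrile (-C#N) but the nitrogen is NX1 (triple-bonded), not NX3 with two H.
So the answer is (A).

A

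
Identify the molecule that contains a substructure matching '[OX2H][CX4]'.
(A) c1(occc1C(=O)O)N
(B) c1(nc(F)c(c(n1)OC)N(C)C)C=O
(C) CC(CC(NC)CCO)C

C

[OX2H][CX4] describes a hydroxyl oxygen bound to an sp3 (X4) carbon (an aliphatic alcohol).
(A) has a carboxylic acid group (-C(=O)OH) but the -OH is on a CX3 carbonyl carbon, not a CX4 carbon.
(B) has a methoxy ether (-OCH3) but the oxygen has H0 (ether), not H1.
(C) contains a hydroxyl group (-OH), which satisfies every atom and bond constraint.
So the answer is (C).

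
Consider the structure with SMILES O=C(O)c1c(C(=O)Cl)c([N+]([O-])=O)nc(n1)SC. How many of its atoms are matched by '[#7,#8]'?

Check the 17 heavy atoms by environment: 2× n (aromatic) → match; 4× c (aromatic) → no; 1× S → no; 3× C → no; 4× O → match; 1× Cl → no; 1× N (charge +1) → match; 1× O (charge -1) → match.
Summing the matching environments: 2 + 4 + 1 + 1 = 8 matching atoms.

8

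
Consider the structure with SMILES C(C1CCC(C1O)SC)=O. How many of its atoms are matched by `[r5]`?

5

The query [r5] means: r5 matches atoms in a five-membered ring.
Check the 10 heavy atoms by environment: 5× C (in 5-ring) → match; 2× O (acyclic) → no; 2× C (acyclic) → no; 1× S (acyclic) → no.
That gives 5 matching atoms.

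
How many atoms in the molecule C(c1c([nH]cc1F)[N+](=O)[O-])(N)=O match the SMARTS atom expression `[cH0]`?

3

The query [cH0] means: aromatic carbon with no attached hydrogen (substituted or ring-fusion).
Check the 12 heavy atoms by environment: 1× n (aromatic, H1) → no; 1× c (aromatic, H1) → no; 3× c (aromatic, H0) → match; 1× C (H0) → no; 2× O (H0) → no; 1× N (H2) → no; 1× N (charge +1, H0) → no; 1× O (charge -1, H0) → no; 1× F (H0) → no.
That gives 3 matching atoms.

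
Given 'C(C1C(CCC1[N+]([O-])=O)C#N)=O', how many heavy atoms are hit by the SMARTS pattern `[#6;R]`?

The query [#6;R] means: carbon that is part of a ring.
Check the 12 heavy atoms by environment: 5× C (in 5-ring) → match; 1× N (charge +1, acyclic) → no; 1× O (charge -1, acyclic) → no; 2× O (acyclic) → no; 2× C (acyclic) → no; 1× N (acyclic) → no.
That gives 5 matching atoms.

5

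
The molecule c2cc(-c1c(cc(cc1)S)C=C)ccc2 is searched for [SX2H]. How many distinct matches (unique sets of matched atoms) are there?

1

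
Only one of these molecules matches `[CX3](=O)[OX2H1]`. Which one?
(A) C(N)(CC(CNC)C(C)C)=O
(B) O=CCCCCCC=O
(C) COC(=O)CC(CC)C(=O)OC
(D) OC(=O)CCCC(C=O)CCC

[CX3](=O)[OX2H1] describes an sp2 carbon double-bonded to O and single-bonded to an -OH oxygen (a carboxylic acid).
(A) has a primary amide (-C(=O)NH2) but the carbonyl is bonded to N, not to an -OH oxygen.
(B) has an aldehyde (-CHO) but there is no singly-bonded oxygen on the carbonyl carbon.
(C) has a methyl-ester group (-C(=O)OCH3) but the singly-bonded O has no H (OX2H0, not OX2H1).
(D) contains a carboxylic acid group (-C(=O)OH), which satisfies every atom and bond constraint.
So the answer is (D).

D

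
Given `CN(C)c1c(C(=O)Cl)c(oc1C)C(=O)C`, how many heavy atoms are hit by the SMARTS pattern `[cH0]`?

4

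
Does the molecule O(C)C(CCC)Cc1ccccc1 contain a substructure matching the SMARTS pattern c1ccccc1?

The pattern c1ccccc1 describes six aromatic carbons in a ring — a benzene ring.
The molecule carries a phenyl ring, whose atoms satisfy every constraint of the query, so the pattern matches.

Yes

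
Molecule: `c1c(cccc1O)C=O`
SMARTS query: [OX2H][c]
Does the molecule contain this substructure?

Yes

The pattern [OX2H][c] describes a hydroxyl oxygen attached to an aromatic carbon — a phenol.
The molecule carries a hydroxyl group (-OH), whose atoms satisfy every constraint of the query, so the pattern matches.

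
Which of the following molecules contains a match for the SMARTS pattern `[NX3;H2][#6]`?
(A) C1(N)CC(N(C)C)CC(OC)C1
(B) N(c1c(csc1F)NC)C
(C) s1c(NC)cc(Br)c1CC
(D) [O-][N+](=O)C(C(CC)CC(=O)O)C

[NX3;H2][#6] describes a trivalent nitrogen with two H attached to carbon (a primary amine).
(A) contains a primary amino group (-NH2), which satisfies every atom and bond constraint.
(B) has an N-methylamino group (-NHCH3) but the nitrogen bears two carbons and only one H (H1), not H2.
(C) has an N-methylamino group (-NHCH3) but the nitrogen bears two carbons and only one H (H1), not H2.
(D) has a nitro group (-[N+](=O)[O-]) but the nitrogen is [N+] with no H, not NX3H2.
So the answer is (A).

A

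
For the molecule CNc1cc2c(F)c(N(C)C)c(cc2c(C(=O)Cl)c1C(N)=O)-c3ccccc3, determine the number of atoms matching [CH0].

2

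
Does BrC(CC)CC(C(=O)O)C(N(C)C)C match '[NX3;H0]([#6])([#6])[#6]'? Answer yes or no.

Yes

The pattern [NX3;H0]([#6])([#6])[#6] describes a trivalent nitrogen with no H, bonded to three carbons — a tertiary amine.
The molecule carries a dimethylamino group (-N(CH3)2), whose atoms satisfy every constraint of the query, so the pattern matches.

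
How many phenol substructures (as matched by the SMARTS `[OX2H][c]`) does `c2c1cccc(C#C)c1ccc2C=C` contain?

0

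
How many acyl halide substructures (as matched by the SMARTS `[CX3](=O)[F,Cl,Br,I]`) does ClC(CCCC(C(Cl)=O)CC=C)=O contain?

2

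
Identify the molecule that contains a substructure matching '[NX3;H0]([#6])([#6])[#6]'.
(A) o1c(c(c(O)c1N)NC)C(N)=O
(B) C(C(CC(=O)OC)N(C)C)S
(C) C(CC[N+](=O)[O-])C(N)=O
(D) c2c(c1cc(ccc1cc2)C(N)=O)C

[NX3;H0]([#6])([#6])[#6] describes a trivalent nitrogen with no H, bonded to three carbons (a tertiary amine).
(A) has a primary amino group (-NH2) but the nitrogen has H2, not H0 with three carbons.
(B) contains a dimethylamino group (-N(CH3)2), which satisfies every atom and bond constraint.
(C) has a primary amide (-C(=O)NH2) but the amide nitrogen has H2 and only one carbon neighbour.
(D) has a primary amide (-C(=O)NH2) but the amide nitrogen has H2 and only one carbon neighbour.
So the answer is (B).

B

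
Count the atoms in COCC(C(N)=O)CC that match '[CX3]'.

The query [CX3] means: C with X3: aliphatic carbon with exactly 3 total connections.
Check the 9 heavy atoms by environment: 5× C (X4) → no; 1× O (X2) → no; 1× C (X3) → match; 1× O (X1) → no; 1× N (X3) → no.
That gives 1 matching atom.

1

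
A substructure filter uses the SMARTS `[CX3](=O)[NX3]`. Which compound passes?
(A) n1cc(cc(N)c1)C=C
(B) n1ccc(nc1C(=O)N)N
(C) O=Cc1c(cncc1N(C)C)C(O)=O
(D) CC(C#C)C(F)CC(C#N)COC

B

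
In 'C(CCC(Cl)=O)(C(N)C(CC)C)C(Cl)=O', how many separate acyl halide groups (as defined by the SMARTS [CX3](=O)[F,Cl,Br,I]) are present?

[CX3](=O)[F,Cl,Br,I] is the SMARTS for an acyl halide: a carbonyl carbon bonded to a halogen.
The molecule carries 2 separate instances of an acyl chloride (-C(=O)Cl) meeting every constraint; each maps to a distinct set of atoms, giving 2 matches.

2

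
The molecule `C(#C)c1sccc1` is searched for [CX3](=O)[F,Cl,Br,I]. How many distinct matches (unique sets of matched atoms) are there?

0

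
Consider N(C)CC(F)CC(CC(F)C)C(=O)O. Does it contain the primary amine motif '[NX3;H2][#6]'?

No

The pattern [NX3;H2][#6] describes a trivalent nitrogen with two H attached to carbon — a primary amine.
The closest candidate here is an N-methylamino group (-NHCH3), but the nitrogen bears two carbons and only one H (H1), not H2. No other fragment satisfies the full query, so there is no match.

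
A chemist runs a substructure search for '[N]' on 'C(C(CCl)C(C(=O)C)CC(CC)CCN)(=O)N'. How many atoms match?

Check the 17 heavy atoms by environment: 12× C → no; 1× Cl → no; 2× O → no; 2× N → match.
That gives 2 matching atoms.

2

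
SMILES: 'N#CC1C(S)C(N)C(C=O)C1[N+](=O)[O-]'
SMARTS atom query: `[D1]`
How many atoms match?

The query [D1] means: atom with exactly one heavy-atom neighbour (degree 1).
Check the 14 heavy atoms by environment: 5× C (D3) → no; 2× C (D2) → no; 2× N (D1) → match; 1× S (D1) → match; 1× N (charge +1, D3) → no; 1× O (charge -1, D1) → match; 2× O (D1) → match.
Summing the matching environments: 2 + 1 + 1 + 2 = 6 matching atoms.

6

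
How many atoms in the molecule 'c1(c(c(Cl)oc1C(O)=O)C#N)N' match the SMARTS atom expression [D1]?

The query [D1] means: atom with exactly one heavy-atom neighbour (degree 1).
Check the 12 heavy atoms by environment: 1× o (aromatic, D2) → no; 4× c (aromatic, D3) → no; 1× C (D2) → no; 2× N (D1) → match; 1× Cl (D1) → match; 1× C (D3) → no; 2× O (D1) → match.
Summing the matching environments: 2 + 1 + 2 = 5 matching atoms.

5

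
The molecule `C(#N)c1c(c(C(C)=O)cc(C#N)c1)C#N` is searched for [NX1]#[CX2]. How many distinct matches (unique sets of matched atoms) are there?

3

[NX1]#[CX2] is the SMARTS for a nitrile: a nitrogen triple-bonded to a two-connected carbon.
The molecule carries 3 separate instances of a nitrile (-C#N) meeting every constraint; each maps to a distinct set of atoms, giving 3 matches.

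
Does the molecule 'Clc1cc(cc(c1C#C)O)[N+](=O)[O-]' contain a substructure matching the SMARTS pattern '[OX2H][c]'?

Yes

The pattern [OX2H][c] describes a hydroxyl oxygen attached to an aromatic carbon — a phenol.
The molecule carries a hydroxyl group (-OH), whose atoms satisfy every constraint of the query, so the pattern matches.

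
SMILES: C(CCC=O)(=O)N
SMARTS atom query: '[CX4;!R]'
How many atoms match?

2

The query [CX4;!R] means: aliphatic carbon with four total connections, not in a ring.
Check the 7 heavy atoms by environment: 2× C (X4, acyclic) → match; 2× C (X3, acyclic) → no; 2× O (X1, acyclic) → no; 1× N (X3, acyclic) → no.
That gives 2 matching atoms.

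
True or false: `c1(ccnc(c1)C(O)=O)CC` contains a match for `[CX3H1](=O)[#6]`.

False

The pattern [CX3H1](=O)[#6] describes an sp2 carbon with one H, double-bonded to O and single-bonded to carbon — an aldehyde.
The closest candidate here is a carboxylic acid group (-C(=O)OH), but the carbonyl carbon has H0 and is bonded to O, not H1. No other fragment satisfies the full query, so there is no match.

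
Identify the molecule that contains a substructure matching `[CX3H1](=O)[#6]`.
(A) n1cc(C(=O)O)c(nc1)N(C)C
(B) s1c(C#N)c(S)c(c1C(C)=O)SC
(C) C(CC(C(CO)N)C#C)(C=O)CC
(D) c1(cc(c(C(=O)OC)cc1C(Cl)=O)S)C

[CX3H1](=O)[#6] describes an sp2 carbon with one H, double-bonded to O and single-bonded to carbon (an aldehyde).
(A) has a carboxylic acid group (-C(=O)OH) but the carbonyl carbon has H0 and is bonded to O, not H1.
(B) has an acetyl/ketone group (-C(=O)CH3) but the carbonyl carbon has H0 (two carbon neighbours), not H1.
(C) contains an aldehyde (-CHO), which satisfies every atom and bond constraint.
(D) has a methyl-ester group (-C(=O)OCH3) but the carbonyl carbon has H0, not H1.
So the answer is (C).

C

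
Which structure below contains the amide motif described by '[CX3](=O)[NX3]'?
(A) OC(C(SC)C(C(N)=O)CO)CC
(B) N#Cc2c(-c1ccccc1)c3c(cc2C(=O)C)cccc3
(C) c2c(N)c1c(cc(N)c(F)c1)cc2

[CX3](=O)[NX3] describes a carbonyl carbon bonded to a trivalent nitrogen (an amide).
(A) contains a primary amide (-C(=O)NH2), which satisfies every atom and bond constraint.
(B) has a nitrile (-C#N) but the nitrile N is NX1 (triple-bonded), not NX3.
(C) has a primary amino group (-NH2) but the -NH2 is not attached to a carbonyl carbon.
So the answer is (A).

A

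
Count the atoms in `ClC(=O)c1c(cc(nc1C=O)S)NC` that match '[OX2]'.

0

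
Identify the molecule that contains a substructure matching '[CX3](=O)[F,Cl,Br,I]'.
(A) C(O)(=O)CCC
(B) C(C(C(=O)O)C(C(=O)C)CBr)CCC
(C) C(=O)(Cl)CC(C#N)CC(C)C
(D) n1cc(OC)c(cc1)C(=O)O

C

[CX3](=O)[F,Cl,Br,I] describes a carbonyl carbon bonded to a halogen (an acyl halide).
(A) has a carboxylic acid group (-C(=O)OH) but the carbonyl is bonded to -OH, not to a halogen.
(B) has a carboxylic acid group (-C(=O)OH) but the carbonyl is bonded to -OH, not to a halogen.
(C) contains an acyl chloride (-C(=O)Cl), which satisfies every atom and bond constraint.
(D) has a carboxylic acid group (-C(=O)OH) but the carbonyl is bonded to -OH, not to a halogen.
So the answer is (C).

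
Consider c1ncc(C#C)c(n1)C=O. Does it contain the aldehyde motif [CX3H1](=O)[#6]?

Yes

The pattern [CX3H1](=O)[#6] describes an sp2 carbon with one H, double-bonded to O and single-bonded to carbon — an aldehyde.
The molecule carries an aldehyde (-CHO), whose atoms satisfy every constraint of the query, so the pattern matches.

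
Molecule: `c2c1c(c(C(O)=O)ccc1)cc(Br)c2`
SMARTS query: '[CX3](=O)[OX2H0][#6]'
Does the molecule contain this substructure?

No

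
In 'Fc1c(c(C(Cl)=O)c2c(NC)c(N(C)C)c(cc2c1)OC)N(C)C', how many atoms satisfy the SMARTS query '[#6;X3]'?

Check the 24 heavy atoms by environment: 10× c (aromatic, X3) → match; 3× N (X3) → no; 6× C (X4) → no; 1× O (X2) → no; 1× F (X1) → no; 1× C (X3) → match; 1× O (X1) → no; 1× Cl (X1) → no.
Summing the matching environments: 10 + 1 = 11 matching atoms.

11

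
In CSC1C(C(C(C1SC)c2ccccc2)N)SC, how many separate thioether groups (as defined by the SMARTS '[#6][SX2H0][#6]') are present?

3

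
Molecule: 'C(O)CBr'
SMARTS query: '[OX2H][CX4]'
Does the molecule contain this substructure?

Yes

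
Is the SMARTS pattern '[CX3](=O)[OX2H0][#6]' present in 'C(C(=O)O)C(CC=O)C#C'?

No

The pattern [CX3](=O)[OX2H0][#6] describes a carbonyl carbon bonded to an oxygen that is itself bonded to carbon (no H on that O) — an ester.
The closest candidate here is a carboxylic acid group (-C(=O)OH), but the singly-bonded O carries H (OX2H1, not H0). No other fragment satisfies the full query, so there is no match.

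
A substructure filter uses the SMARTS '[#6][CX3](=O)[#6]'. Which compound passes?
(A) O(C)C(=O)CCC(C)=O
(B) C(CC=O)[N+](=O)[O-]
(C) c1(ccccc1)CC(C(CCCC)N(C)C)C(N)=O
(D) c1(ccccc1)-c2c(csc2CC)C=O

A

[#6][CX3](=O)[#6] describes a carbonyl carbon (no H) flanked by two carbons (a ketone).
(A) contains an acetyl/ketone group (-C(=O)CH3), which satisfies every atom and bond constraint.
(B) has an aldehyde (-CHO) but the carbonyl carbon has H1, so it is not flanked by two carbons.
(C) has a primary amide (-C(=O)NH2) but one neighbour of the carbonyl carbon is N, not C.
(D) has an aldehyde (-CHO) but the carbonyl carbon has H1, so it is not flanked by two carbons.
So the answer is (A).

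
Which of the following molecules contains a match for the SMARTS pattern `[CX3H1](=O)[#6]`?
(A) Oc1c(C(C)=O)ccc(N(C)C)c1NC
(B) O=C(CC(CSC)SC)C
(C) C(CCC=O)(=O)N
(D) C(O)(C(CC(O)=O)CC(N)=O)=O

C

[CX3H1](=O)[#6] describes an sp2 carbon with one H, double-bonded to O and single-bonded to carbon (an aldehyde).
(A) has an acetyl/ketone group (-C(=O)CH3) but the carbonyl carbon has H0 (two carbon neighbours), not H1.
(B) has an acetyl/ketone group (-C(=O)CH3) but the carbonyl carbon has H0 (two carbon neighbours), not H1.
(C) contains an aldehyde (-CHO), which satisfies every atom and bond constraint.
(D) has a carboxylic acid group (-C(=O)OH) but the carbonyl carbon has H0 and is bonded to O, not H1.
So the answer is (C).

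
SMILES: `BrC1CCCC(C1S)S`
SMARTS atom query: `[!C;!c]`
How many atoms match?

3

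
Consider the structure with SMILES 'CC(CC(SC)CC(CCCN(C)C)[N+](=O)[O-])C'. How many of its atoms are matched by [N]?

The query [N] means: uppercase N matches aliphatic (non-aromatic) nitrogen only.
Check the 18 heavy atoms by environment: 13× C → no; 1× S → no; 1× N → match; 1× N (charge +1) → match; 1× O (charge -1) → no; 1× O → no.
Summing the matching environments: 1 + 1 = 2 matching atoms.

2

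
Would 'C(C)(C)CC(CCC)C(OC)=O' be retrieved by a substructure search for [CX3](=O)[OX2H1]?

No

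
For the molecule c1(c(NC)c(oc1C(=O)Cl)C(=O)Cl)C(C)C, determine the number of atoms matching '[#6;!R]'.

6

The query [#6;!R] means: carbon not in any ring.
Check the 16 heavy atoms by environment: 1× o (aromatic, in 5-ring) → no; 4× c (aromatic, in 5-ring) → no; 6× C (acyclic) → match; 2× O (acyclic) → no; 2× Cl (acyclic) → no; 1× N (acyclic) → no.
That gives 6 matching atoms.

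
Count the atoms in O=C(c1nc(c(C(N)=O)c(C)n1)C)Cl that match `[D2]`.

2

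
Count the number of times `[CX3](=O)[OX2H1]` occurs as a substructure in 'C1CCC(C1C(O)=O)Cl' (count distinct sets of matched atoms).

1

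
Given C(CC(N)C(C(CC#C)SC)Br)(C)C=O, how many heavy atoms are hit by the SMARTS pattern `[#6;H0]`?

1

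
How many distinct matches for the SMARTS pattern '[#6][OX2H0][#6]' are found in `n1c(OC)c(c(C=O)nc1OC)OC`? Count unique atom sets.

[#6][OX2H0][#6] is the SMARTS for an ether: an aliphatic oxygen bridging two carbons with no H on the oxygen.
The molecule carries 3 separate instances of a methoxy ether (-OCH3) meeting every constraint; each maps to a distinct set of atoms, giving 3 matches.

3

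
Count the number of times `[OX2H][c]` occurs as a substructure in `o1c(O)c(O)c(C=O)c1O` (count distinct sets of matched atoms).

3

[OX2H][c] is the SMARTS for a phenol: a hydroxyl oxygen attached to an aromatic carbon.
The molecule carries 3 separate instances of a hydroxyl group (-OH) meeting every constraint; each maps to a distinct set of atoms, giving 3 matches.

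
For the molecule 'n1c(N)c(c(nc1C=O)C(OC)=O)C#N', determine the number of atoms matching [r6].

The query [r6] means: r6 matches atoms in a six-membered ring.
Check the 15 heavy atoms by environment: 2× n (aromatic, in 6-ring) → match; 4× c (aromatic, in 6-ring) → match; 4× C (acyclic) → no; 2× N (acyclic) → no; 3× O (acyclic) → no.
Summing the matching environments: 2 + 4 = 6 matching atoms.

6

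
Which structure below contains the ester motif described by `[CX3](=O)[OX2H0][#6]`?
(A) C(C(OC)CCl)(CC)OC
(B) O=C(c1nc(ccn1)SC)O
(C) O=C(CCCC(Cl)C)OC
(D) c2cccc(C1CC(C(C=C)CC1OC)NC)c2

[CX3](=O)[OX2H0][#6] describes a carbonyl carbon bonded to an oxygen that is itself bonded to carbon (no H on that O) (an ester).
(A) has a methoxy ether (-OCH3) but the ether oxygen is not adjacent to a C=O carbon.
(B) has a carboxylic acid group (-C(=O)OH) but the singly-bonded O carries H (OX2H1, not H0).
(C) contains a methyl-ester group (-C(=O)OCH3), which satisfies every atom and bond constraint.
(D) has a methoxy ether (-OCH3) but the ether oxygen is not adjacent to a C=O carbon.
So the answer is (C).

C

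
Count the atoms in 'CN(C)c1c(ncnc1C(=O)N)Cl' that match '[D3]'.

5

Check the 13 heavy atoms by environment: 2× n (aromatic, D2) → no; 1× c (aromatic, D2) → no; 3× c (aromatic, D3) → match; 1× Cl (D1) → no; 1× C (D3) → match; 1× O (D1) → no; 1× N (D1) → no; 1× N (D3) → match; 2× C (D1) → no.
Summing the matching environments: 3 + 1 + 1 = 5 matching atoms.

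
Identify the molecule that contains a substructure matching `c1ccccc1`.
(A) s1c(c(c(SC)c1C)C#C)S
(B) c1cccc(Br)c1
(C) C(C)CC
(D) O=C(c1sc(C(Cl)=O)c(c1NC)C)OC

c1ccccc1 describes six aromatic carbons in a ring (a benzene ring).
(A) has a methyl group (-CH3) but no six-membered all-carbon aromatic ring is present.
(B) contains the required atom environment, so the pattern matches.
(C) has a methyl group (-CH3) but no six-membered all-carbon aromatic ring is present.
(D) has a methyl group (-CH3) but no six-membered all-carbon aromatic ring is present.
So the answer is (B).

B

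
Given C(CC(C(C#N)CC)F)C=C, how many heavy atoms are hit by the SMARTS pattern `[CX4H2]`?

The query [CX4H2] means: sp3 carbon (X4) with exactly two hydrogens.
Check the 11 heavy atoms by environment: 3× C (H2, X4) → match; 2× C (H1, X4) → no; 1× F (H0, X1) → no; 1× C (H1, X3) → no; 1× C (H2, X3) → no; 1× C (H3, X4) → no; 1× C (H0, X2) → no; 1× N (H0, X1) → no.
That gives 3 matching atoms.

3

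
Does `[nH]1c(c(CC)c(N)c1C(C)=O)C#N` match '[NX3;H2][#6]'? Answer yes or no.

The pattern [NX3;H2][#6] describes a trivalent nitrogen with two H attached to carbon — a primary amine.
The molecule carries a primary amino group (-NH2), whose atoms satisfy every constraint of the query, so the pattern matches.

Yes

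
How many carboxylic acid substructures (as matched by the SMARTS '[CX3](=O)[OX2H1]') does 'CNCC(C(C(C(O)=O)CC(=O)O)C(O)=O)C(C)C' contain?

3

[CX3](=O)[OX2H1] is the SMARTS for a carboxylic acid: an sp2 carbon double-bonded to O and single-bonded to an -OH oxygen.
The molecule carries 3 separate instances of a carboxylic acid group (-C(=O)OH) meeting every constraint; each maps to a distinct set of atoms, giving 3 matches.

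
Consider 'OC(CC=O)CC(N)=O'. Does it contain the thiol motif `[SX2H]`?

The pattern [SX2H] describes an aliphatic sulfur with two connections, one being H — a thiol.
The closest candidate here is a hydroxyl group (-OH), but it is an -OH, not an -SH. No other fragment satisfies the full query, so there is no match.

No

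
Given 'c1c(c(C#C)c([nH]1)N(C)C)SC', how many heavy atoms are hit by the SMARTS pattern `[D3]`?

The query [D3] means: atom with exactly three heavy-atom neighbours.
Check the 12 heavy atoms by environment: 1× n (aromatic, D2) → no; 3× c (aromatic, D3) → match; 1× c (aromatic, D2) → no; 1× S (D2) → no; 4× C (D1) → no; 1× C (D2) → no; 1× N (D3) → match.
Summing the matching environments: 3 + 1 = 4 matching atoms.

4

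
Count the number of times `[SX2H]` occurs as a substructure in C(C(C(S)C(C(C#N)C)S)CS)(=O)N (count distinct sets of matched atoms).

3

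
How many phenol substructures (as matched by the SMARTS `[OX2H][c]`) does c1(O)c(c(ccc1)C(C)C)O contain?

2

[OX2H][c] is the SMARTS for a phenol: a hydroxyl oxygen attached to an aromatic carbon.
The molecule carries 2 separate instances of a hydroxyl group (-OH) meeting every constraint; each maps to a distinct set of atoms, giving 2 matches.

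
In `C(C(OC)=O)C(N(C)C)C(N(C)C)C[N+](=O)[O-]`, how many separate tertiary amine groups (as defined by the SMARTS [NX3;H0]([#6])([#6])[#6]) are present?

[NX3;H0]([#6])([#6])[#6] is the SMARTS for a tertiary amine: a trivalent nitrogen with no H, bonded to three carbons.
The molecule carries 2 separate instances of a dimethylamino group (-N(CH3)2) meeting every constraint; each maps to a distinct set of atoms, giving 2 matches.

2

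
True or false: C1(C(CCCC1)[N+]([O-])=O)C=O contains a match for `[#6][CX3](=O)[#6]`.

False

The pattern [#6][CX3](=O)[#6] describes a carbonyl carbon (no H) flanked by two carbons — a ketone.
The closest candidate here is an aldehyde (-CHO), but the carbonyl carbon has H1, so it is not flanked by two carbons. No other fragment satisfies the full query, so there is no match.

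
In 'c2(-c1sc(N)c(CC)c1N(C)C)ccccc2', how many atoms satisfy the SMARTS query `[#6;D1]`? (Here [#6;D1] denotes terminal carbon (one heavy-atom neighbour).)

3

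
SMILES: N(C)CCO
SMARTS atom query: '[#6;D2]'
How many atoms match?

The query [#6;D2] means: any carbon bonded to exactly two heavy atoms.
Check the 5 heavy atoms by environment: 2× C (D2) → match; 1× N (D2) → no; 1× C (D1) → no; 1× O (D1) → no.
That gives 2 matching atoms.

2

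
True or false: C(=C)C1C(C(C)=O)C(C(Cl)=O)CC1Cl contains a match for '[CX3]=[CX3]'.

True

The pattern [CX3]=[CX3] describes a non-aromatic C=C double bond between two sp2 carbons — an alkene.
The molecule carries a vinyl group (-CH=CH2), whose atoms satisfy every constraint of the query, so the pattern matches.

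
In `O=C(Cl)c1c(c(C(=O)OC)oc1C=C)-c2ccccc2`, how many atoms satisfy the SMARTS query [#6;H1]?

6

The query [#6;H1] means: any carbon bearing exactly one hydrogen.
Check the 20 heavy atoms by environment: 1× o (aromatic, H0) → no; 5× c (aromatic, H0) → no; 2× C (H0) → no; 3× O (H0) → no; 1× C (H3) → no; 5× c (aromatic, H1) → match; 1× Cl (H0) → no; 1× C (H1) → match; 1× C (H2) → no.
Summing the matching environments: 5 + 1 = 6 matching atoms.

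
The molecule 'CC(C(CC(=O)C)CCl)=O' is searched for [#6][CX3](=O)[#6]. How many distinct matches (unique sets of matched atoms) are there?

[#6][CX3](=O)[#6] is the SMARTS for a ketone: a carbonyl carbon (no H) flanked by two carbons.
The molecule carries 2 separate instances of an acetyl/ketone group (-C(=O)CH3) meeting every constraint; each maps to a distinct set of atoms, giving 2 matches.

2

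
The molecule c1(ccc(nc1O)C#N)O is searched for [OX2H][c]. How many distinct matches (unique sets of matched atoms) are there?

2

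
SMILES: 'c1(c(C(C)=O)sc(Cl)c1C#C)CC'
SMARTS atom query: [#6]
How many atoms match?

10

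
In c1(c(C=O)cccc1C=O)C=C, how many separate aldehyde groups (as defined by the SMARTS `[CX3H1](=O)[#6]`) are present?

2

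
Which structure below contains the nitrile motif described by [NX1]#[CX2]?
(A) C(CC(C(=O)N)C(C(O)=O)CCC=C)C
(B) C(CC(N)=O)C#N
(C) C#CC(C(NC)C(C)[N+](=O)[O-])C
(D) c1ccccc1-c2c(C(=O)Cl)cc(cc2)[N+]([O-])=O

[NX1]#[CX2] describes a nitrogen triple-bonded to a two-connected carbon (a nitrile).
(A) has a primary amide (-C(=O)NH2) but the nitrogen is NX3, not NX1.
(B) contains a nitrile (-C#N), which satisfies every atom and bond constraint.
(C) has a nitro group (-[N+](=O)[O-]) but there is no C#N triple bond.
(D) has a nitro group (-[N+](=O)[O-]) but there is no C#N triple bond.
So the answer is (B).

B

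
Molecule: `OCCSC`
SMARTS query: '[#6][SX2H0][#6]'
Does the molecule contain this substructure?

The pattern [#6][SX2H0][#6] describes an aliphatic sulfur bridging two carbons with no H on the sulfur — a thioether.
The molecule carries a methylthio ether (-SCH3), whose atoms satisfy every constraint of the query, so the pattern matches.

Yes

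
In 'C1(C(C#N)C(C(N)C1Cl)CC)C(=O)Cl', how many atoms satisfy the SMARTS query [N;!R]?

2

The query [N;!R] means: aliphatic nitrogen not in a ring.
Check the 14 heavy atoms by environment: 5× C (in 5-ring) → no; 4× C (acyclic) → no; 2× N (acyclic) → match; 1× O (acyclic) → no; 2× Cl (acyclic) → no.
That gives 2 matching atoms.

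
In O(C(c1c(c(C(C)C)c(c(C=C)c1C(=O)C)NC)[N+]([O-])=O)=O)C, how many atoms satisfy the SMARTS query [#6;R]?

Check the 23 heavy atoms by environment: 6× c (aromatic, in 6-ring) → match; 10× C (acyclic) → no; 4× O (acyclic) → no; 1× N (charge +1, acyclic) → no; 1× O (charge -1, acyclic) → no; 1× N (acyclic) → no.
That gives 6 matching atoms.

6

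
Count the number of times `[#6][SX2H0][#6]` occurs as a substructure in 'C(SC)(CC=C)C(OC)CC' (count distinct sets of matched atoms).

[#6][SX2H0][#6] is the SMARTS for a thioether: an aliphatic sulfur bridging two carbons with no H on the sulfur.
Exactly one fragment in the molecule meets all constraints, giving 1 match.

1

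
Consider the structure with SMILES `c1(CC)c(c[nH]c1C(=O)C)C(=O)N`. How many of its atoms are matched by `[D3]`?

The query [D3] means: atom with exactly three heavy-atom neighbours.
Check the 13 heavy atoms by environment: 1× n (aromatic, D2) → no; 3× c (aromatic, D3) → match; 1× c (aromatic, D2) → no; 1× C (D2) → no; 2× C (D1) → no; 2× C (D3) → match; 2× O (D1) → no; 1× N (D1) → no.
Summing the matching environments: 3 + 2 = 5 matching atoms.

5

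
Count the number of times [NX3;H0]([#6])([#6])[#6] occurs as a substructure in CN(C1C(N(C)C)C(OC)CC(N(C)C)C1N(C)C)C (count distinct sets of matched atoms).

4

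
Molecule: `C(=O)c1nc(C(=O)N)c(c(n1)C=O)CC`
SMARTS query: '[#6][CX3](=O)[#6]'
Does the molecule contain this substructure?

No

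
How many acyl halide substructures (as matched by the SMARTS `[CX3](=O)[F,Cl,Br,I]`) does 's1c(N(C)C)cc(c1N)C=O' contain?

[CX3](=O)[F,Cl,Br,I] is the SMARTS for an acyl halide: a carbonyl carbon bonded to a halogen.
No fragment in the molecule satisfies every constraint, giving 0 matches.

0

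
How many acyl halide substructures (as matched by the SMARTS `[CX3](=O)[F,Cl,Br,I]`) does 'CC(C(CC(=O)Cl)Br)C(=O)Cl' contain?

2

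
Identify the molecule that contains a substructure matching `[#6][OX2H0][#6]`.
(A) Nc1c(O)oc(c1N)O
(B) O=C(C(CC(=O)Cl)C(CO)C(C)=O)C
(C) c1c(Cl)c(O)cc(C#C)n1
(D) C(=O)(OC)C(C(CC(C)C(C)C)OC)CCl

D

[#6][OX2H0][#6] describes an aliphatic oxygen bridging two carbons with no H on the oxygen (an ether).
(A) has a hydroxyl group (-OH) but the oxygen has H1, not H0 bridging two carbons.
(B) has a hydroxyl group (-OH) but the oxygen has H1, not H0 bridging two carbons.
(C) has a hydroxyl group (-OH) but the oxygen has H1, not H0 bridging two carbons.
(D) contains a methoxy ether (-OCH3), which satisfies every atom and bond constraint.
So the answer is (D).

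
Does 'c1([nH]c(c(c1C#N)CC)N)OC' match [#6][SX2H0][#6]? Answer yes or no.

The pattern [#6][SX2H0][#6] describes an aliphatic sulfur bridging two carbons with no H on the sulfur — a thioether.
The closest candidate here is a methoxy ether (-OCH3), but the bridging atom is O, not S. No other fragment satisfies the full query, so there is no match.

No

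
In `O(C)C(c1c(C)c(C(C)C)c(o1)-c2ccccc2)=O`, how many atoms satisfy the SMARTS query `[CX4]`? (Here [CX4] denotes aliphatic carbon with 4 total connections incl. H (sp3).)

5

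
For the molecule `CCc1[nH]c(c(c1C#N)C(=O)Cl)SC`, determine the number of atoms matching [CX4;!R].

Check the 14 heavy atoms by environment: 1× n (aromatic, X3, in 5-ring) → no; 4× c (aromatic, X3, in 5-ring) → no; 1× S (X2, acyclic) → no; 3× C (X4, acyclic) → match; 1× C (X2, acyclic) → no; 1× N (X1, acyclic) → no; 1× C (X3, acyclic) → no; 1× O (X1, acyclic) → no; 1× Cl (X1, acyclic) → no.
That gives 3 matching atoms.

3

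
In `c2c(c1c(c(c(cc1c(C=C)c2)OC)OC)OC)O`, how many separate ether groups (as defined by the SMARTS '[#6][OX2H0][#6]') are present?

[#6][OX2H0][#6] is the SMARTS for an ether: an aliphatic oxygen bridging two carbons with no H on the oxygen.
The molecule carries 3 separate instances of a methoxy ether (-OCH3) meeting every constraint; each maps to a distinct set of atoms, giving 3 matches.

3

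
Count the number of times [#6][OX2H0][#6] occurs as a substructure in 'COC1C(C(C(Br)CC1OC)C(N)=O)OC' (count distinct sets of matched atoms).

3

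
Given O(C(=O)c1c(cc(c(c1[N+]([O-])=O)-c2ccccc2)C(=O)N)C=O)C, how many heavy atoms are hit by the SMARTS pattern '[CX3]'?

The query [CX3] means: C with X3: aliphatic carbon with exactly 3 total connections.
Check the 24 heavy atoms by environment: 12× c (aromatic, X3) → no; 1× N (charge +1, X3) → no; 1× O (charge -1, X1) → no; 4× O (X1) → no; 3× C (X3) → match; 1× O (X2) → no; 1× C (X4) → no; 1× N (X3) → no.
That gives 3 matching atoms.

3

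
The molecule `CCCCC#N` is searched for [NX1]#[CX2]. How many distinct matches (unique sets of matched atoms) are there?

1

[NX1]#[CX2] is the SMARTS for a nitrile: a nitrogen triple-bonded to a two-connected carbon.
Exactly one fragment in the molecule meets all constraints, giving 1 match.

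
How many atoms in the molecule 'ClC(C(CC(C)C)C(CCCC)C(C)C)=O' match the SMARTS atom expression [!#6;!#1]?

2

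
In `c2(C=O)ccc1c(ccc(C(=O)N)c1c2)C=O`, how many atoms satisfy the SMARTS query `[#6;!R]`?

3

The query [#6;!R] means: carbon not in any ring.
Check the 17 heavy atoms by environment: 10× c (aromatic, in 6-ring) → no; 3× C (acyclic) → match; 3× O (acyclic) → no; 1× N (acyclic) → no.
That gives 3 matching atoms.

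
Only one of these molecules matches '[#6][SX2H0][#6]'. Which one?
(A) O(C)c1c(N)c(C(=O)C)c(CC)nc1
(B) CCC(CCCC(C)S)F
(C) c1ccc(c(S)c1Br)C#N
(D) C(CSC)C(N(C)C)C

D

[#6][SX2H0][#6] describes an aliphatic sulfur bridging two carbons with no H on the sulfur (a thioether).
(A) has a methoxy ether (-OCH3) but the bridging atom is O, not S.
(B) has a thiol (-SH) but the sulfur has H1, not H0 bridging two carbons.
(C) has a thiol (-SH) but the sulfur has H1, not H0 bridging two carbons.
(D) contains a methylthio ether (-SCH3), which satisfies every atom and bond constraint.
So the answer is (D).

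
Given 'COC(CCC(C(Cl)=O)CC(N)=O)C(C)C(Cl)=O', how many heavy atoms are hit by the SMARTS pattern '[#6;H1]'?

3

The query [#6;H1] means: any carbon bearing exactly one hydrogen.
Check the 18 heavy atoms by environment: 2× C (H3) → no; 3× C (H1) → match; 3× C (H2) → no; 3× C (H0) → no; 4× O (H0) → no; 2× Cl (H0) → no; 1× N (H2) → no.
That gives 3 matching atoms.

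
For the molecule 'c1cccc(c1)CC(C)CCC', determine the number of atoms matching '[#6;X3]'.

6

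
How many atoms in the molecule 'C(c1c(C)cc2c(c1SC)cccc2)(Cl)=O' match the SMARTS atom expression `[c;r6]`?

10

The query [c;r6] means: aromatic carbon that belongs to a six-membered ring.
Check the 16 heavy atoms by environment: 10× c (aromatic, in 6-ring) → match; 3× C (acyclic) → no; 1× O (acyclic) → no; 1× Cl (acyclic) → no; 1× S (acyclic) → no.
That gives 10 matching atoms.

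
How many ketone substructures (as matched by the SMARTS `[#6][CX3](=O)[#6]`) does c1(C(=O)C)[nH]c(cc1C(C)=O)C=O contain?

[#6][CX3](=O)[#6] is the SMARTS for a ketone: a carbonyl carbon (no H) flanked by two carbons.
The molecule carries 2 separate instances of an acetyl/ketone group (-C(=O)CH3) meeting every constraint; each maps to a distinct set of atoms, giving 2 matches.

2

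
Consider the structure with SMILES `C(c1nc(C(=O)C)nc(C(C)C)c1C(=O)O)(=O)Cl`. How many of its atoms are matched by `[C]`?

Check the 18 heavy atoms by environment: 2× n (aromatic) → no; 4× c (aromatic) → no; 7× C → match; 4× O → no; 1× Cl → no.
That gives 7 matching atoms.

7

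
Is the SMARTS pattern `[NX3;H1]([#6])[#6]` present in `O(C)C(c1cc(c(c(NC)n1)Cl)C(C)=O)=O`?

The pattern [NX3;H1]([#6])[#6] describes a trivalent nitrogen with one H, bonded to two carbons — a secondary amine.
The molecule carries an N-methylamino group (-NHCH3), whose atoms satisfy every constraint of the query, so the pattern matches.

Yes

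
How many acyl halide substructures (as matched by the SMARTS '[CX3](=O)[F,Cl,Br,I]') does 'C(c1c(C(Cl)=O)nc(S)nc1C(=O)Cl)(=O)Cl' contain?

3

[CX3](=O)[F,Cl,Br,I] is the SMARTS for an acyl halide: a carbonyl carbon bonded to a halogen.
The molecule carries 3 separate instances of an acyl chloride (-C(=O)Cl) meeting every constraint; each maps to a distinct set of atoms, giving 3 matches.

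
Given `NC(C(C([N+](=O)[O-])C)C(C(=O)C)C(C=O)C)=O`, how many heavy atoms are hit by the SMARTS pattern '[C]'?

The query [C] means: uppercase C matches aliphatic (non-aromatic) carbon only.
Check the 17 heavy atoms by environment: 10× C → match; 4× O → no; 1× N → no; 1× N (charge +1) → no; 1× O (charge -1) → no.
That gives 10 matching atoms.

10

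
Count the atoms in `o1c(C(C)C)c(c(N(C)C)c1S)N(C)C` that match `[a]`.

The query [a] means: a matches any aromatic atom.
Check the 15 heavy atoms by environment: 1× o (aromatic) → match; 4× c (aromatic) → match; 1× S → no; 2× N → no; 7× C → no.
Summing the matching environments: 1 + 4 = 5 matching atoms.

5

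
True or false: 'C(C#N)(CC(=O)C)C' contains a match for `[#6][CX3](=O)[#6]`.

True

The pattern [#6][CX3](=O)[#6] describes a carbonyl carbon (no H) flanked by two carbons — a ketone.
The molecule carries an acetyl/ketone group (-C(=O)CH3), whose atoms satisfy every constraint of the query, so the pattern matches.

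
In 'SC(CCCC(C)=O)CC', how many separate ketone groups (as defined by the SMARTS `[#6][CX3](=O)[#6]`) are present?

1

[#6][CX3](=O)[#6] is the SMARTS for a ketone: a carbonyl carbon (no H) flanked by two carbons.
Exactly one fragment in the molecule meets all constraints, giving 1 match.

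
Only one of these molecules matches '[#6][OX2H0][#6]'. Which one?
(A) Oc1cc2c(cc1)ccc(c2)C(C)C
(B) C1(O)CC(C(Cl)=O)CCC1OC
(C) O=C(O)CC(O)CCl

B

[#6][OX2H0][#6] describes an aliphatic oxygen bridging two carbons with no H on the oxygen (an ether).
(A) has a hydroxyl group (-OH) but the oxygen has H1, not H0 bridging two carbons.
(B) contains a methoxy ether (-OCH3), which satisfies every atom and bond constraint.
(C) has a hydroxyl group (-OH) but the oxygen has H1, not H0 bridging two carbons.
So the answer is (B).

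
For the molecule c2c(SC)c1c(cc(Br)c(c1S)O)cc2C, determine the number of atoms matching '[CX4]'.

The query [CX4] means: C with X4: aliphatic carbon with exactly 4 total connections (bonds + H).
Check the 16 heavy atoms by environment: 10× c (aromatic, X3) → no; 1× O (X2) → no; 2× S (X2) → no; 2× C (X4) → match; 1× Br (X1) → no.
That gives 2 matching atoms.

2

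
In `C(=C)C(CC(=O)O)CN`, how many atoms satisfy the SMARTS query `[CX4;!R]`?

3

The query [CX4;!R] means: aliphatic carbon with four total connections, not in a ring.
Check the 9 heavy atoms by environment: 3× C (X4, acyclic) → match; 3× C (X3, acyclic) → no; 1× O (X1, acyclic) → no; 1× O (X2, acyclic) → no; 1× N (X3, acyclic) → no.
That gives 3 matching atoms.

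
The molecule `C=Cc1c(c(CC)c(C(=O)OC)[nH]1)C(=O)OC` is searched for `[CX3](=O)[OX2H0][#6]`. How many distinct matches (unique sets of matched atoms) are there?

2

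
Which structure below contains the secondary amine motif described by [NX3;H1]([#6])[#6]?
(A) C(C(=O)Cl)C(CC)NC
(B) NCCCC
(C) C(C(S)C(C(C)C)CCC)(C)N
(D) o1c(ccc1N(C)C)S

[NX3;H1]([#6])[#6] describes a trivalent nitrogen with one H, bonded to two carbons (a secondary amine).
(A) contains an N-methylamino group (-NHCH3), which satisfies every atom and bond constraint.
(B) has a primary amino group (-NH2) but the nitrogen has H2 and only one carbon neighbour.
(C) has a primary amino group (-NH2) but the nitrogen has H2 and only one carbon neighbour.
(D) has a dimethylamino group (-N(CH3)2) but the nitrogen has H0, not H1.
So the answer is (A).

A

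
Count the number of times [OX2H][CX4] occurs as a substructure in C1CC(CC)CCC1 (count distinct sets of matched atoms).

0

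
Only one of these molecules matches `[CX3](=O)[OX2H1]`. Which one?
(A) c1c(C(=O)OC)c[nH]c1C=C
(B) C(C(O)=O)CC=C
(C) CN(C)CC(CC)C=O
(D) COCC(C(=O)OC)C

[CX3](=O)[OX2H1] describes an sp2 carbon double-bonded to O and single-bonded to an -OH oxygen (a carboxylic acid).
(A) has a methyl-ester group (-C(=O)OCH3) but the singly-bonded O has no H (OX2H0, not OX2H1).
(B) contains a carboxylic acid group (-C(=O)OH), which satisfies every atom and bond constraint.
(C) has an aldehyde (-CHO) but there is no singly-bonded oxygen on the carbonyl carbon.
(D) has a methyl-ester group (-C(=O)OCH3) but the singly-bonded O has no H (OX2H0, not OX2H1).
So the answer is (B).

B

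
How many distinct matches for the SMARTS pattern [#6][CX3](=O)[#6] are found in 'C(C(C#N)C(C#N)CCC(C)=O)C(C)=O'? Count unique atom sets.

[#6][CX3](=O)[#6] is the SMARTS for a ketone: a carbonyl carbon (no H) flanked by two carbons.
The molecule carries 2 separate instances of an acetyl/ketone group (-C(=O)CH3) meeting every constraint; each maps to a distinct set of atoms, giving 2 matches.

2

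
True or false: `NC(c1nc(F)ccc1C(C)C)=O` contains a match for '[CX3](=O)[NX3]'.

True

The pattern [CX3](=O)[NX3] describes a carbonyl carbon bonded to a trivalent nitrogen — an amide.
The molecule carries a primary amide (-C(=O)NH2), whose atoms satisfy every constraint of the query, so the pattern matches.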